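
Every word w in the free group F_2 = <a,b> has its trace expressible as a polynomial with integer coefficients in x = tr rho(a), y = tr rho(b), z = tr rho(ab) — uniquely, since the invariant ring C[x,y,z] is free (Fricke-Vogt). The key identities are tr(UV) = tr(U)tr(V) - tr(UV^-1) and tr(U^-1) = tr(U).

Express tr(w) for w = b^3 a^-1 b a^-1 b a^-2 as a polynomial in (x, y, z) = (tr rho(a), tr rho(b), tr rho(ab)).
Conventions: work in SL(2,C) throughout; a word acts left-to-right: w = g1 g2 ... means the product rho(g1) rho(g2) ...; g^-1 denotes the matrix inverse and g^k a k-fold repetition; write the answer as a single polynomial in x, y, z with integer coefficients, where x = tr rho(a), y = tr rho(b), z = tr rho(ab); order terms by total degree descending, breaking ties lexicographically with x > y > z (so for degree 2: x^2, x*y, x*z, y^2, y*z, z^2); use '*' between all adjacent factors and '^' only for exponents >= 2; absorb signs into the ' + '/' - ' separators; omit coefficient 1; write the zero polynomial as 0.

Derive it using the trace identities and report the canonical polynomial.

reduce: trace(b^2) = trace(b)*trace(b) - trace(1)  (reduce the b square) = y^2 - 2
so trace(b^3) = trace(b)*trace(b^2) - trace(b)  (reduce the b square) = y^3 - 3*y
trace(b^4) = trace(b)*trace(b^3) - trace(b^2)  (reduce the b square) = y^4 - 4*y^2 + 2
trace(b^5) = trace(b)*trace(b^4) - trace(b^3)  (reduce the b square) = y^5 - 5*y^3 + 5*y
reduce: trace(a b^2) = trace(b)*trace(a b) - trace(a)  (reduce the b square) = y*z - x
trace(a b^3) = trace(b)*trace(a b^2) - trace(a b)  (reduce the b square) = y^2*z - x*y - z
trace(b^3 a b) = trace(b)*trace(a b^3) - trace(a b^2)  (reduce the b square) = y^3*z - x*y^2 - 2*y*z + x
trace(b^5 a) = trace(b)*trace(b^3 a b) - trace(b^3 a)  (reduce the b square) = y^4*z - x*y^3 - 3*y^2*z + 2*x*y + z
trace(b^4 a^-1 b) = trace(b^5)*trace(a) - trace(b^5 a)  (eliminate a^-1) = x*y^5 - y^4*z - 4*x*y^3 + 3*y^2*z + 3*x*y - z
trace(a b a b) = trace(b a)*trace(b a) - trace(1)  (split on b) = z^2 - 2
trace(a b a) = trace(a)*trace(b a) - trace(b)  (reduce the a square) = x*z - y
so trace(b a b a b) = trace(b)*trace(a b a b) - trace(a b a)  (reduce the b square) = y*z^2 - x*z - y
trace(b^2 a b a b) = trace(b)*trace(b a b a b) - trace(b a b a)  (reduce the b square) = y^2*z^2 - x*y*z - y^2 - z^2 + 2
trace(b a b^4 a) = trace(b)*trace(b^2 a b a b) - trace(b^2 a b a)  (reduce the b square) = y^3*z^2 - x*y^2*z - y^3 - 2*y*z^2 + x*z + 3*y
so trace(b^4 a^-1 b a) = trace(b a b^4)*trace(a) - trace(b a b^4 a)  (eliminate a^-1) = x*y^4*z - x^2*y^3 - y^3*z^2 - 2*x*y^2*z + 2*x^2*y + y^3 + 2*y*z^2 - 3*y
reduce: trace(b a^-1 b a^-1 b^3) = trace(b^4 a^-1 b)*trace(a) - trace(b^4 a^-1 b a)  (eliminate a^-1) = x^2*y^5 - 2*x*y^4*z - 3*x^2*y^3 + y^3*z^2 + 5*x*y^2*z + x^2*y - y^3 - 2*y*z^2 - x*z + 3*y
so trace(b^3 a b a^-1 b) = trace(b^4 a b)*trace(a) - trace(b^4 a b a)  (eliminate a^-1) = x*y^4*z - x^2*y^3 - y^3*z^2 - 2*x*y^2*z + 2*x^2*y + y^3 + 2*y*z^2 - 3*y
so trace(a b^2 a) = trace(a)*trace(b^2 a) - trace(b^2)  (reduce the a square) = x*y*z - x^2 - y^2 + 2
trace(b a b^2 a b) = trace(b)*trace(a b^2 a b) - trace(a b^2 a)  (reduce the b square) = y^2*z^2 - 2*x*y*z + x^2 - 2
trace(b a b^3 a b) = trace(b)*trace(b a b^2 a b) - trace(b a b^2 a)  (reduce the b square) = y^3*z^2 - 2*x*y^2*z + x^2*y - y*z^2 + x*z - y
reduce: trace(a b a b a b) = trace(a b)*trace(a b a b) - trace(a^-1 b^-1)  (split on a) = z^3 - 3*z
trace(a b a b a) = trace(a)*trace(b a b a) - trace(b a b)  (reduce the a square) = x*z^2 - y*z - x
trace(b a b a b a b) = trace(b)*trace(a b a b a b) - trace(a b a b a)  (reduce the b square) = y*z^3 - x*z^2 - 2*y*z + x
trace(b a b^3 a b a) = trace(b)*trace(b a b a b a b) - trace(b a b a b a)  (reduce the b square) = y^2*z^3 - x*y*z^2 - 2*y^2*z - z^3 + x*y + 3*z
reduce: trace(b^3 a b a^-1 b a) = trace(b a b^3 a b)*trace(a) - trace(b a b^3 a b a)  (eliminate a^-1) = x*y^3*z^2 - 2*x^2*y^2*z - y^2*z^3 + x^3*y + x^2*z + 2*y^2*z + z^3 - 2*x*y - 3*z
reduce: trace(b a^-1 b a^-1 b^3 a) = trace(b^3 a b a^-1 b)*trace(a) - trace(b^3 a b a^-1 b a)  (eliminate a^-1) = x^2*y^4*z - x^3*y^3 - 2*x*y^3*z^2 + y^2*z^3 + x^3*y + x*y^3 + 2*x*y*z^2 - x^2*z - 2*y^2*z - z^3 - x*y + 3*z
so trace(b^3 a^-1 b a^-1 b a^-1) = trace(b a^-1 b a^-1 b^3)*trace(a) - trace(b a^-1 b a^-1 b^3 a)  (eliminate a^-1) = x^3*y^5 - 3*x^2*y^4*z - 2*x^3*y^3 + 3*x*y^3*z^2 + 5*x^2*y^2*z - y^2*z^3 - 2*x*y^3 - 4*x*y*z^2 + 2*y^2*z + z^3 + 4*x*y - 3*z
trace(b^3 a^-1 b a^-1 b a^-2) = trace(b^3 a^-1 b a^-1 b a^-1)*trace(a) - trace(b^3 a^-1 b a^-1 b)  (eliminate a^-1) = x^4*y^5 - 3*x^3*y^4*z - 2*x^4*y^3 - x^2*y^5 + 3*x^2*y^3*z^2 + 5*x^3*y^2*z + 2*x*y^4*z - x*y^2*z^3 + x^2*y^3 - 4*x^2*y*z^2 - y^3*z^2 - 3*x*y^2*z + x*z^3 + 3*x^2*y + y^3 + 2*y*z^2 - 2*x*z - 3*y

x^4*y^5 - 3*x^3*y^4*z - 2*x^4*y^3 - x^2*y^5 + 3*x^2*y^3*z^2 + 5*x^3*y^2*z + 2*x*y^4*z - x*y^2*z^3 + x^2*y^3 - 4*x^2*y*z^2 - y^3*z^2 - 3*x*y^2*z + x*z^3 + 3*x^2*y + y^3 + 2*y*z^2 - 2*x*z - 3*y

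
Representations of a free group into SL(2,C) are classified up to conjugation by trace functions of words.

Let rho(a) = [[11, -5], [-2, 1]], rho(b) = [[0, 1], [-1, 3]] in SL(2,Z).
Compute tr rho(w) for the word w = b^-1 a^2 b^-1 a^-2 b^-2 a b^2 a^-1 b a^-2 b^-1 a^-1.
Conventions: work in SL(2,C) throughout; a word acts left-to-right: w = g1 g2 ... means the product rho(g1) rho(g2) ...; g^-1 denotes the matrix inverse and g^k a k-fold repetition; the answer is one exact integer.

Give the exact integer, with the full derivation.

-2681924670

rho(b^-1) = [[3, -1], [1, 0]]
... * rho(a) = [[11, -5], [-2, 1]]  ->  [[35, -16], [11, -5]]
... * rho(a) = [[11, -5], [-2, 1]]  ->  [[417, -191], [131, -60]]
... * rho(b^-1) = [[3, -1], [1, 0]]  ->  [[1060, -417], [333, -131]]
... * rho(a^-1) = [[1, 5], [2, 11]]  ->  [[226, 713], [71, 224]]
... * rho(a^-1) = [[1, 5], [2, 11]]  ->  [[1652, 8973], [519, 2819]]
... * rho(b^-1) = [[3, -1], [1, 0]]  ->  [[13929, -1652], [4376, -519]]
... * rho(b^-1) = [[3, -1], [1, 0]]  ->  [[40135, -13929], [12609, -4376]]
... * rho(a) = [[11, -5], [-2, 1]]  ->  [[469343, -214604], [147451, -67421]]
... * rho(b) = [[0, 1], [-1, 3]]  ->  [[214604, -174469], [67421, -54812]]
... * rho(b) = [[0, 1], [-1, 3]]  ->  [[174469, -308803], [54812, -97015]]
... * rho(a^-1) = [[1, 5], [2, 11]]  ->  [[-443137, -2524488], [-139218, -793105]]
... * rho(b) = [[0, 1], [-1, 3]]  ->  [[2524488, -8016601], [793105, -2518533]]
... * rho(a^-1) = [[1, 5], [2, 11]]  ->  [[-13508714, -75560171], [-4243961, -23738338]]
... * rho(a^-1) = [[1, 5], [2, 11]]  ->  [[-164629056, -898705451], [-51720637, -282341523]]
... * rho(b^-1) = [[3, -1], [1, 0]]  ->  [[-1392592619, 164629056], [-437503434, 51720637]]
... * rho(a^-1) = [[1, 5], [2, 11]]  ->  [[-1063334507, -5152043479], [-334062160, -1618590163]]
tr = -1063334507 + -1618590163 = -2681924670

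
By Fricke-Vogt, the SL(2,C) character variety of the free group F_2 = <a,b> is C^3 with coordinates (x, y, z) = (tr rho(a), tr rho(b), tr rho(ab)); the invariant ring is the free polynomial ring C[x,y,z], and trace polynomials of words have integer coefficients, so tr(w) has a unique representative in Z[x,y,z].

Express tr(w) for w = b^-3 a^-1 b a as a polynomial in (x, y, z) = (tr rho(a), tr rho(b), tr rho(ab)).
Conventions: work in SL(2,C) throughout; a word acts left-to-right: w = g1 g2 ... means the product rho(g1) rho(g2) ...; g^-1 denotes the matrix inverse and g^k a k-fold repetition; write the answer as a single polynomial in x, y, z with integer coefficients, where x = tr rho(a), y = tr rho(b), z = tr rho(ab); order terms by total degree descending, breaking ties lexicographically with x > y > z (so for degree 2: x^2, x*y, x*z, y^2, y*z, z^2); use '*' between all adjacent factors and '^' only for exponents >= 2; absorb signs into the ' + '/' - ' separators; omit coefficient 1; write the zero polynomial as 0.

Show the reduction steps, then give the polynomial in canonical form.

-x*y^3*z + x^2*y^2 + y^4 + y^2*z^2 + x*y*z - x^2 - 4*y^2 - z^2 + 2

tr(a b^-1) = tr(a) tr(b) - tr(a b) = x*y - z
reduce: tr(a b a) = tr(a) tr(b a) - tr(b) = x*z - y
tr(a b a b) = tr(b a) tr(b a) - tr(1) = z^2 - 2
tr(a b a b^-1) = tr(a b a) tr(b) - tr(a b a b) = x*y*z - y^2 - z^2 + 2
reduce: tr(b a b^-2 a) = tr(a b a b^-1) tr(b) - tr(a b a) = x*y^2*z - y^3 - y*z^2 - x*z + 3*y
so tr(a^-1 b a b^-2) = tr(b a b^-2) tr(a) - tr(b a b^-2 a) = -x*y^2*z + x^2*y + y^3 + y*z^2 - 3*y
reduce: tr(b a b) = tr(b) tr(a b) - tr(a) = y*z - x
tr(a^-1 b a b) = tr(b a b) tr(a) - tr(b a b a) = x*y*z - x^2 - z^2 + 2
reduce: tr(a^-1 b a b^-1) = tr(a^-1 b a) tr(b) - tr(a^-1 b a b) = -x*y*z + x^2 + y^2 + z^2 - 2
tr(b^-3 a^-1 b a) = tr(a^-1 b a b^-2) tr(b) - tr(a^-1 b a b^-1) = -x*y^3*z + x^2*y^2 + y^4 + y^2*z^2 + x*y*z - x^2 - 4*y^2 - z^2 + 2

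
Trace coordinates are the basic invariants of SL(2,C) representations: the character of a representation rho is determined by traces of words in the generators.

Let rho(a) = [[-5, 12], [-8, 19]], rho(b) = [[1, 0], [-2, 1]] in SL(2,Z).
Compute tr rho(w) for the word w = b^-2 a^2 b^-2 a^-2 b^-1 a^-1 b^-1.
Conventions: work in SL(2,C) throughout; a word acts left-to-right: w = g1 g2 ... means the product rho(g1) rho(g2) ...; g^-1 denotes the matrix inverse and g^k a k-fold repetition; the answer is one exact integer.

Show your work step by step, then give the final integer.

6805886

rho(b^-1) = [[1, 0], [2, 1]]
... * rho(b^-1) = [[1, 0], [2, 1]]  ->  [[1, 0], [4, 1]]
... * rho(a) = [[-5, 12], [-8, 19]]  ->  [[-5, 12], [-28, 67]]
... * rho(a) = [[-5, 12], [-8, 19]]  ->  [[-71, 168], [-396, 937]]
... * rho(b^-1) = [[1, 0], [2, 1]]  ->  [[265, 168], [1478, 937]]
... * rho(b^-1) = [[1, 0], [2, 1]]  ->  [[601, 168], [3352, 937]]
... * rho(a^-1) = [[19, -12], [8, -5]]  ->  [[12763, -8052], [71184, -44909]]
... * rho(a^-1) = [[19, -12], [8, -5]]  ->  [[178081, -112896], [993224, -629663]]
... * rho(b^-1) = [[1, 0], [2, 1]]  ->  [[-47711, -112896], [-266102, -629663]]
... * rho(a^-1) = [[19, -12], [8, -5]]  ->  [[-1809677, 1137012], [-10093242, 6341539]]
... * rho(b^-1) = [[1, 0], [2, 1]]  ->  [[464347, 1137012], [2589836, 6341539]]
tr = 464347 + 6341539 = 6805886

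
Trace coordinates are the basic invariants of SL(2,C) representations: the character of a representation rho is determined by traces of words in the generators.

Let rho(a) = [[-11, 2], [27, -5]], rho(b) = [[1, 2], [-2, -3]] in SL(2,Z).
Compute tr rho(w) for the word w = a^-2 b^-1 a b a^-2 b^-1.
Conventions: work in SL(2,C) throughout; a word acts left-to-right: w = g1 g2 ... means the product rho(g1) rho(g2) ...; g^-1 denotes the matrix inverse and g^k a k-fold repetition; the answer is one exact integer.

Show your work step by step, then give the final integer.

rho(a^-1) = [[-5, -2], [-27, -11]]
... * rho(a^-1) = [[-5, -2], [-27, -11]]  ->  [[79, 32], [432, 175]]
... * rho(b^-1) = [[-3, -2], [2, 1]]  ->  [[-173, -126], [-946, -689]]
... * rho(a) = [[-11, 2], [27, -5]]  ->  [[-1499, 284], [-8197, 1553]]
... * rho(b) = [[1, 2], [-2, -3]]  ->  [[-2067, -3850], [-11303, -21053]]
... * rho(a^-1) = [[-5, -2], [-27, -11]]  ->  [[114285, 46484], [624946, 254189]]
... * rho(a^-1) = [[-5, -2], [-27, -11]]  ->  [[-1826493, -739894], [-9987833, -4045971]]
... * rho(b^-1) = [[-3, -2], [2, 1]]  ->  [[3999691, 2913092], [21871557, 15929695]]
tr = 3999691 + 15929695 = 19929386

19929386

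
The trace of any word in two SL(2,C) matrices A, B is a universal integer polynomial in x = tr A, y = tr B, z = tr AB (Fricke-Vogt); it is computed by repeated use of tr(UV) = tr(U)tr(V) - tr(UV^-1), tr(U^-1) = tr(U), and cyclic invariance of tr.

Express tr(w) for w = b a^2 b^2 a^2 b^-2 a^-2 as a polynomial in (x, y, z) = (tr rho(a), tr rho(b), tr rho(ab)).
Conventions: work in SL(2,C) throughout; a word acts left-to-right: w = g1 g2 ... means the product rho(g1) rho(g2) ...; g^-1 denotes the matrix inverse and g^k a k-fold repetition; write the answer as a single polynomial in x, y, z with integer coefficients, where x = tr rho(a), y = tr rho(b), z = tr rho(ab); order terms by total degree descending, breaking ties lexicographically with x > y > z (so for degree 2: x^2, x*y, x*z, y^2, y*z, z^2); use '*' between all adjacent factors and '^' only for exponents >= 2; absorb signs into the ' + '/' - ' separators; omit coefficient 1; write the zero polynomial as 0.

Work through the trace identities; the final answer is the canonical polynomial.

use: trace(a^2 b) = trace(a) trace(b a) - trace(b)   [square of a] = x*z - y
trace(a^2) = trace(a) trace(a) - trace(1)   [square of a] = x^2 - 2
trace(a b^2 a) = trace(b) trace(a^2 b) - trace(a^2)   [square of b] = x*y*z - x^2 - y^2 + 2
trace(a b^2) = trace(b) trace(a b) - trace(a)   [square of b] = y*z - x
trace(a^2 b^2 a) = trace(a) trace(a b^2 a) - trace(a b^2)   [square of a] = x^2*y*z - x^3 - x*y^2 - y*z + 3*x
trace(a^2 b^2 a^2) = trace(a) trace(a^2 b^2 a) - trace(a^2 b^2)   [square of a] = x^3*y*z - x^4 - x^2*y^2 - 2*x*y*z + 4*x^2 + y^2 - 2
trace(a b a b) = trace(a b) trace(a b) - trace(1)   [split at a repeated a] = z^2 - 2
trace(b a b^2 a) = trace(b) trace(a b a b) - trace(a b a)   [square of b] = y*z^2 - x*z - y
trace(b a b^2) = trace(b) trace(b a b) - trace(b a)   [square of b] = y^2*z - x*y - z
use: trace(b^2 a^2 b a) = trace(a) trace(b a b^2 a) - trace(b a b^2)   [square of a] = x*y*z^2 - x^2*z - y^2*z + z
trace(b^2 a^2 b) = trace(b) trace(a^2 b^2) - trace(a^2 b)   [square of b] = x*y^2*z - x^2*y - y^3 - x*z + 3*y
trace(a b a^2 b^2 a) = trace(a) trace(b^2 a^2 b a) - trace(b^2 a^2 b)   [square of a] = x^2*y*z^2 - x^3*z - 2*x*y^2*z + x^2*y + y^3 + 2*x*z - 3*y
apply: trace(a b a^2 b^2) = trace(a) trace(b^2 a b a) - trace(b^2 a b)   [square of a] = x*y*z^2 - x^2*z - y^2*z + z
use: trace(a b a^2 b^2 a^2) = trace(a) trace(a b a^2 b^2 a) - trace(a b a^2 b^2)   [square of a] = x^3*y*z^2 - x^4*z - 2*x^2*y^2*z + x^3*y + x*y^3 - x*y*z^2 + 3*x^2*z + y^2*z - 3*x*y - z
apply: trace(b a b a b a) = trace(b a) trace(b a b a) - trace(b^-1 a^-1)   [split at a repeated b] = z^3 - 3*z
use: trace(b a^2 b a b a) = trace(a) trace(b a b a b a) - trace(b a b a b)   [square of a] = x*z^3 - y*z^2 - 2*x*z + y
use: trace(a^2 b a b a^2 b) = trace(a) trace(b a^2 b a b a) - trace(b a^2 b a b)   [square of a] = x^2*z^3 - 2*x*y*z^2 - x^2*z + y^2*z + x*y - z
apply: trace(a b a b a) = trace(a) trace(b a b a) - trace(b a b)   [square of a] = x*z^2 - y*z - x
trace(a^2 b a b a) = trace(a) trace(a b a b a) - trace(a b a b)   [square of a] = x^2*z^2 - x*y*z - x^2 - z^2 + 2
trace(a^2 b a b a^2) = trace(a) trace(a^2 b a b a) - trace(a^2 b a b)   [square of a] = x^3*z^2 - x^2*y*z - x^3 - 2*x*z^2 + y*z + 3*x
trace(a b a^2 b^2 a^2 b) = trace(b) trace(a^2 b a b a^2 b) - trace(a^2 b a b a^2)   [square of b] = x^2*y*z^3 - x^3*z^2 - 2*x*y^2*z^2 + y^3*z + x^3 + x*y^2 + 2*x*z^2 - 2*y*z - 3*x
apply: trace(b a^2 b^2 a^2 b^-1 a) = trace(a b a^2 b^2 a^2) trace(b) - trace(a b a^2 b^2 a^2 b)   [inverse elimination on b] = x^3*y^2*z^2 - x^4*y*z - 2*x^2*y^3*z - x^2*y*z^3 + x^3*y^2 + x^3*z^2 + x*y^4 + x*y^2*z^2 + 3*x^2*y*z - x^3 - 4*x*y^2 - 2*x*z^2 + y*z + 3*x
apply: trace(a^-1 b a^2 b^2 a^2 b^-1) = trace(b a^2 b^2 a^2 b^-1) trace(a) - trace(b a^2 b^2 a^2 b^-1 a)   [inverse elimination on a] = -x^3*y^2*z^2 + 2*x^4*y*z + 2*x^2*y^3*z + x^2*y*z^3 - x^5 - 2*x^3*y^2 - x^3*z^2 - x*y^4 - x*y^2*z^2 - 5*x^2*y*z + 5*x^3 + 5*x*y^2 + 2*x*z^2 - y*z - 5*x
trace(a^-1 b a^2 b^2 a^2 b^-2) = trace(a^-1 b a^2 b^2 a^2 b^-1) trace(b) - trace(a^-1 b a^2 b^2 a^2)   [inverse elimination on b] = -x^3*y^3*z^2 + 2*x^4*y^2*z + 2*x^2*y^4*z + x^2*y^2*z^3 - x^5*y - 2*x^3*y^3 - x^3*y*z^2 - x*y^5 - x*y^3*z^2 - 5*x^2*y^2*z + 5*x^3*y + 5*x*y^3 + x*y*z^2 + x^2*z - 5*x*y - z
apply: trace(a^2 b^2 a^2 b^-1) = trace(a^2 b^2 a^2) trace(b) - trace(a^2 b^2 a^2 b)   [inverse elimination on b] = x^3*y^2*z - x^4*y - x^2*y^3 - x^2*y*z^2 + x^3*z + 3*x^2*y - 2*x*z + y
use: trace(b a^2 b^2 a^2 b^-2 a^-2) = trace(a^-1 b a^2 b^2 a^2 b^-2) trace(a) - trace(a^-1 b a^2 b^2 a^2 b^-2 a)   [inverse elimination on a] = -x^4*y^3*z^2 + 2*x^5*y^2*z + 2*x^3*y^4*z + x^3*y^2*z^3 - x^6*y - 2*x^4*y^3 - x^4*y*z^2 - x^2*y^5 - x^2*y^3*z^2 - 6*x^3*y^2*z + 6*x^4*y + 6*x^2*y^3 + 2*x^2*y*z^2 - 8*x^2*y + x*z - y

-x^4*y^3*z^2 + 2*x^5*y^2*z + 2*x^3*y^4*z + x^3*y^2*z^3 - x^6*y - 2*x^4*y^3 - x^4*y*z^2 - x^2*y^5 - x^2*y^3*z^2 - 6*x^3*y^2*z + 6*x^4*y + 6*x^2*y^3 + 2*x^2*y*z^2 - 8*x^2*y + x*z - y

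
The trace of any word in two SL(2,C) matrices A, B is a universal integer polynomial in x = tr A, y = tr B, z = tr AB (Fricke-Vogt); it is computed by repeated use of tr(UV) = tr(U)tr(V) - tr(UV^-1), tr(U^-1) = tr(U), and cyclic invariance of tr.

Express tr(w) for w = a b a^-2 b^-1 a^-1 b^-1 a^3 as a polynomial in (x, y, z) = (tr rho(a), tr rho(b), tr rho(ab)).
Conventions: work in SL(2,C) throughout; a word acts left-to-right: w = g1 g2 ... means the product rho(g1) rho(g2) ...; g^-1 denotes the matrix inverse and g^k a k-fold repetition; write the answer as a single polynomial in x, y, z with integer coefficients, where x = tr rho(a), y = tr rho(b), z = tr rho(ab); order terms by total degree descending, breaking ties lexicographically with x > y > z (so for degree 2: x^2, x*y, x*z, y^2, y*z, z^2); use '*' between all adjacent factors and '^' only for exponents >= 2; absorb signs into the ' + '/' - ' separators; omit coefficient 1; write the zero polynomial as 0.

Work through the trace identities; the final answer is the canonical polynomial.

-x^5*y*z^2 + x^6*z + x^4*y^2*z + x^4*z^3 + 2*x^3*y*z^2 - 6*x^4*z - 2*x^2*y^2*z - 2*x^2*z^3 + 8*x^2*z + x*y - z

trace(a^2) = trace(a)*trace(a) - trace(1)   [square of a] = x^2 - 2
next, trace(a^3) = trace(a)*trace(a^2) - trace(a)   [square of a] = x^3 - 3*x
trace(a b a) = trace(a)*trace(b a) - trace(b)   [square of a] = x*z - y
trace(b a^3) = trace(a)*trace(a b a) - trace(a b)   [square of a] = x^2*z - x*y - z
and trace(a^3 b a) = trace(a)*trace(b a^3) - trace(b a^2)   [square of a] = x^3*z - x^2*y - 2*x*z + y
and trace(b a b a) = trace(b a)*trace(b a) - trace(1)   [split at a repeated b] = z^2 - 2
trace(b a b) = trace(b)*trace(a b) - trace(a)   [square of b] = y*z - x
and trace(b a b a^2) = trace(a)*trace(b a b a) - trace(b a b)   [square of a] = x*z^2 - y*z - x
trace(a^3 b a b) = trace(a)*trace(b a b a^2) - trace(b a b a)   [square of a] = x^2*z^2 - x*y*z - x^2 - z^2 + 2
and trace(b^-1 a^3 b a) = trace(a^3 b a)*trace(b) - trace(a^3 b a b)   [inverse elimination on b] = x^3*y*z - x^2*y^2 - x^2*z^2 - x*y*z + x^2 + y^2 + z^2 - 2
next, trace(a^3 b a^-1 b^-1) = trace(b^-1 a^3 b)*trace(a) - trace(b^-1 a^3 b a)   [inverse elimination on a] = -x^3*y*z + x^4 + x^2*y^2 + x^2*z^2 + x*y*z - 4*x^2 - y^2 - z^2 + 2
trace(b^2) = trace(b)*trace(b) - trace(1)   [square of b] = y^2 - 2
and trace(b^2 a^2) = trace(a)*trace(b^2 a) - trace(b^2)   [square of a] = x*y*z - x^2 - y^2 + 2
trace(b^2 a^3) = trace(a)*trace(b^2 a^2) - trace(b^2 a)   [square of a] = x^2*y*z - x^3 - x*y^2 - y*z + 3*x
next, trace(b a^4 b) = trace(a)*trace(b^2 a^3) - trace(b^2 a^2)   [square of a] = x^3*y*z - x^4 - x^2*y^2 - 2*x*y*z + 4*x^2 + y^2 - 2
trace(b a^4 b a) = trace(a)*trace(a b a b a^2) - trace(a b a b a)   [square of a] = x^3*z^2 - x^2*y*z - x^3 - 2*x*z^2 + y*z + 3*x
and trace(b a^4 b a^-1) = trace(b a^4 b)*trace(a) - trace(b a^4 b a)   [inverse elimination on a] = x^4*y*z - x^5 - x^3*y^2 - x^3*z^2 - x^2*y*z + 5*x^3 + x*y^2 + 2*x*z^2 - y*z - 5*x
and trace(a^-1 b a^4 b a^-1) = trace(b a^4 b a^-1)*trace(a) - trace(b a^4 b)   [inverse elimination on a] = x^5*y*z - x^6 - x^4*y^2 - x^4*z^2 - 2*x^3*y*z + 6*x^4 + 2*x^2*y^2 + 2*x^2*z^2 + x*y*z - 9*x^2 - y^2 + 2
trace(b^3 a) = trace(b)*trace(b a b) - trace(b a)   [square of b] = y^2*z - x*y - z
trace(b^3) = trace(b)*trace(b^2) - trace(b)   [square of b] = y^3 - 3*y
trace(b^3 a^2) = trace(a)*trace(b^3 a) - trace(b^3)   [square of a] = x*y^2*z - x^2*y - y^3 - x*z + 3*y
trace(a b^3 a^2) = trace(a)*trace(b^3 a^2) - trace(b^3 a)   [square of a] = x^2*y^2*z - x^3*y - x*y^3 - x^2*z - y^2*z + 4*x*y + z
next, trace(b^2 a^4 b) = trace(a)*trace(a b^3 a^2) - trace(a b^3 a)   [square of a] = x^3*y^2*z - x^4*y - x^2*y^3 - x^3*z - 2*x*y^2*z + 5*x^2*y + y^3 + 2*x*z - 3*y
trace(a^4 b a) = trace(a)*trace(b a^4) - trace(b a^3)   [square of a] = x^4*z - x^3*y - 3*x^2*z + 2*x*y + z
and trace(b^2 a^4 b a) = trace(b)*trace(a^4 b a b) - trace(a^4 b a)   [square of b] = x^3*y*z^2 - x^4*z - x^2*y^2*z - 2*x*y*z^2 + 3*x^2*z + y^2*z + x*y - z
trace(b a^4 b a^-1 b) = trace(b^2 a^4 b)*trace(a) - trace(b^2 a^4 b a)   [inverse elimination on a] = x^4*y^2*z - x^5*y - x^3*y^3 - x^3*y*z^2 - x^2*y^2*z + 5*x^3*y + x*y^3 + 2*x*y*z^2 - x^2*z - y^2*z - 4*x*y + z
and trace(b a b a^4 b) = trace(b)*trace(a b a^4 b) - trace(a b a^4)   [square of b] = x^3*y*z^2 - x^4*z - x^2*y^2*z - 2*x*y*z^2 + 3*x^2*z + y^2*z + x*y - z
trace(b a b a b a) = trace(a b)*trace(a b a b) - trace(a^-1 b^-1)   [split at a repeated a] = z^3 - 3*z
and trace(b a b a b) = trace(b)*trace(a b a b) - trace(a b a)   [square of b] = y*z^2 - x*z - y
trace(b a b a b a^2) = trace(a)*trace(b a b a b a) - trace(b a b a b)   [square of a] = x*z^3 - y*z^2 - 2*x*z + y
and trace(a b a b a b a^2) = trace(a)*trace(b a b a b a^2) - trace(b a b a b a)   [square of a] = x^2*z^3 - x*y*z^2 - 2*x^2*z - z^3 + x*y + 3*z
next, trace(b a b a^4 b a) = trace(a)*trace(a b a b a b a^2) - trace(a b a b a b a)   [square of a] = x^3*z^3 - x^2*y*z^2 - 2*x^3*z - 2*x*z^3 + x^2*y + y*z^2 + 5*x*z - y
trace(b a^4 b a^-1 b a) = trace(b a b a^4 b)*trace(a) - trace(b a b a^4 b a)   [inverse elimination on a] = x^4*y*z^2 - x^5*z - x^3*y^2*z - x^3*z^3 - x^2*y*z^2 + 5*x^3*z + x*y^2*z + 2*x*z^3 - y*z^2 - 6*x*z + y
next, trace(a^-1 b a^4 b a^-1 b) = trace(b a^4 b a^-1 b)*trace(a) - trace(b a^4 b a^-1 b a)   [inverse elimination on a] = x^5*y^2*z - x^6*y - x^4*y^3 - 2*x^4*y*z^2 + x^5*z + x^3*z^3 + 5*x^4*y + x^2*y^3 + 3*x^2*y*z^2 - 6*x^3*z - 2*x*y^2*z - 2*x*z^3 - 4*x^2*y + y*z^2 + 7*x*z - y
and trace(a^4 b a^-1 b^-1 a^-1 b) = trace(a^-1 b a^4 b a^-1)*trace(b) - trace(a^-1 b a^4 b a^-1 b)   [inverse elimination on b] = x^4*y*z^2 - x^5*z - 2*x^3*y^2*z - x^3*z^3 + x^4*y + x^2*y^3 - x^2*y*z^2 + 6*x^3*z + 3*x*y^2*z + 2*x*z^3 - 5*x^2*y - y^3 - y*z^2 - 7*x*z + 3*y
trace(b^-1 a^-1 b^-1 a^4 b a^-1) = trace(a^4 b a^-1 b^-1 a^-1)*trace(b) - trace(a^4 b a^-1 b^-1 a^-1 b)   [inverse elimination on b] = -x^4*y*z^2 + x^5*z + x^3*y^2*z + x^3*z^3 + 2*x^2*y*z^2 - 6*x^3*z - 2*x*y^2*z - 2*x*z^3 + x^2*y + 7*x*z - y
and trace(b^-1 a^3) = trace(a^3)*trace(b) - trace(a^3 b)   [inverse elimination on b] = x^3*y - x^2*z - 2*x*y + z
trace(a b a^-2 b^-1 a^-1 b^-1 a^3) = trace(b^-1 a^-1 b^-1 a^4 b a^-1)*trace(a) - trace(b^-1 a^-1 b^-1 a^4 b)   [inverse elimination on a] = -x^5*y*z^2 + x^6*z + x^4*y^2*z + x^4*z^3 + 2*x^3*y*z^2 - 6*x^4*z - 2*x^2*y^2*z - 2*x^2*z^3 + 8*x^2*z + x*y - z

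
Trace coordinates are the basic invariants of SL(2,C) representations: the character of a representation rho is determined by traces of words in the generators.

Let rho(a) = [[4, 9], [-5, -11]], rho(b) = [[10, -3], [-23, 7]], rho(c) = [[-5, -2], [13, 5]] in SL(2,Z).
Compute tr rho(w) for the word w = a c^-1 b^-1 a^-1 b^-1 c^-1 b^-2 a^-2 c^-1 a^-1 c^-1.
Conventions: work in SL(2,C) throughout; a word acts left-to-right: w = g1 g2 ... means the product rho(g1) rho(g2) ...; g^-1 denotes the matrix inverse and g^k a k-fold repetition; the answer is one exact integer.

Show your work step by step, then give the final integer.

rho(a) = [[4, 9], [-5, -11]]
... * rho(c^-1) = [[5, 2], [-13, -5]]  ->  [[-97, -37], [118, 45]]
... * rho(b^-1) = [[7, 3], [23, 10]]  ->  [[-1530, -661], [1861, 804]]
... * rho(a^-1) = [[-11, -9], [5, 4]]  ->  [[13525, 11126], [-16451, -13533]]
... * rho(b^-1) = [[7, 3], [23, 10]]  ->  [[350573, 151835], [-426416, -184683]]
... * rho(c^-1) = [[5, 2], [-13, -5]]  ->  [[-220990, -58029], [268799, 70583]]
... * rho(b^-1) = [[7, 3], [23, 10]]  ->  [[-2881597, -1243260], [3505002, 1512227]]
... * rho(b^-1) = [[7, 3], [23, 10]]  ->  [[-48766159, -21077391], [59316235, 25637276]]
... * rho(a^-1) = [[-11, -9], [5, 4]]  ->  [[431040794, 354585867], [-524292205, -431297011]]
... * rho(a^-1) = [[-11, -9], [5, 4]]  ->  [[-2968519399, -2461023678], [3610729200, 2993441801]]
... * rho(c^-1) = [[5, 2], [-13, -5]]  ->  [[17150710819, 6368079592], [-20861097413, -7745750605]]
... * rho(a^-1) = [[-11, -9], [5, 4]]  ->  [[-156817421049, -128884079003], [190743318518, 156766874297]]
... * rho(c^-1) = [[5, 2], [-13, -5]]  ->  [[891405921794, 330785552917], [-1084252773271, -402347734449]]
tr = 891405921794 + -402347734449 = 489058187345

489058187345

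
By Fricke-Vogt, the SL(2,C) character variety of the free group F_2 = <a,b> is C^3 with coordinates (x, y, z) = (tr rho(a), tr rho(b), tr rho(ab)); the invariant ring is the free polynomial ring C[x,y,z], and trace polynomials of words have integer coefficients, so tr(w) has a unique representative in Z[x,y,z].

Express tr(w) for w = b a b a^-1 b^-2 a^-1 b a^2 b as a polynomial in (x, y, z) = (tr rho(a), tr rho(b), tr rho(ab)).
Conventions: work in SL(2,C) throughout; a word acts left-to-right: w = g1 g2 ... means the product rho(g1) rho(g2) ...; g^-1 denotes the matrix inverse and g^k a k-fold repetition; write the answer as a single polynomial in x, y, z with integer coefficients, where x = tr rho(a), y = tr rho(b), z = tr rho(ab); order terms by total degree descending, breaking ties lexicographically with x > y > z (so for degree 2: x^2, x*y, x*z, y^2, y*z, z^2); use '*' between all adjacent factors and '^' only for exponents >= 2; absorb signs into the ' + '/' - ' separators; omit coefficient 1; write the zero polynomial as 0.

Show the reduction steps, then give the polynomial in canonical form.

x^2*y^3*z^3 - 3*x^3*y^2*z^2 - 2*x*y^4*z^2 - x*y^2*z^4 + 3*x^4*y*z + 4*x^2*y^3*z + 2*x^2*y*z^3 + y^5*z + y^3*z^3 - x^5 - 2*x^3*y^2 - x^3*z^2 - x*y^4 + 4*x*y^2*z^2 - 10*x^2*y*z - 5*y^3*z - y*z^3 + 5*x^3 + 5*x*y^2 + x*z^2 + 5*y*z - 5*x

tr(a b a b) = tr(b a) * tr(b a) - tr(1)   [split at repeated b] = z^2 - 2
apply: tr(a b a) = tr(a) * tr(b a) - tr(b) = x*z - y
use: tr(a b^2 a b) = tr(b) * tr(a b a b) - tr(a b a) = y*z^2 - x*z - y
use: tr(b^2 a) = tr(b) * tr(a b) - tr(a) = y*z - x
tr(b^2) = tr(b) * tr(b) - tr(1) = y^2 - 2
use: tr(a b^2 a) = tr(a) * tr(b^2 a) - tr(b^2) = x*y*z - x^2 - y^2 + 2
use: tr(b^2 a b^2 a) = tr(b) * tr(a b^2 a b) - tr(a b^2 a) = y^2*z^2 - 2*x*y*z + x^2 - 2
apply: tr(b^2 a b) = tr(b) * tr(b a b) - tr(b a) = y^2*z - x*y - z
apply: tr(b^2 a b^2) = tr(b) * tr(b^2 a b) - tr(b^2 a) = y^3*z - x*y^2 - 2*y*z + x
apply: tr(b a^2 b^2 a b) = tr(a) * tr(b^2 a b^2 a) - tr(b^2 a b^2) = x*y^2*z^2 - 2*x^2*y*z - y^3*z + x^3 + x*y^2 + 2*y*z - 3*x
apply: tr(b a b a b a) = tr(a b a b) * tr(a b) - tr(b a)   [split at repeated a] = z^3 - 3*z
apply: tr(a b a b a^2 b) = tr(a) * tr(b a b a b a) - tr(b a b a b) = x*z^3 - y*z^2 - 2*x*z + y
use: tr(b a b a^2) = tr(a) * tr(b a b a) - tr(b a b) = x*z^2 - y*z - x
apply: tr(a b a b a^2) = tr(a) * tr(b a b a^2) - tr(b a b a) = x^2*z^2 - x*y*z - x^2 - z^2 + 2
use: tr(b a^2 b^2 a b a) = tr(b) * tr(a b a b a^2 b) - tr(a b a b a^2) = x*y*z^3 - x^2*z^2 - y^2*z^2 - x*y*z + x^2 + y^2 + z^2 - 2
apply: tr(a^2 b^2 a b a^-1 b) = tr(b a^2 b^2 a b) * tr(a) - tr(b a^2 b^2 a b a) = x^2*y^2*z^2 - 2*x^3*y*z - x*y^3*z - x*y*z^3 + x^4 + x^2*y^2 + x^2*z^2 + y^2*z^2 + 3*x*y*z - 4*x^2 - y^2 - z^2 + 2
tr(a^2 b^2 a b a^-1 b^-1) = tr(a^2 b^2 a b a^-1) * tr(b) - tr(a^2 b^2 a b a^-1 b) = -x^2*y^2*z^2 + 2*x^3*y*z + x*y^3*z + x*y*z^3 - x^4 - x^2*y^2 - x^2*z^2 - 4*x*y*z + 4*x^2 + z^2 - 2
apply: tr(a b a^2) = tr(a) * tr(b a^2) - tr(b a) = x^2*z - x*y - z
tr(b a^2 b^2 a) = tr(b) * tr(a b a^2 b) - tr(a b a^2) = x*y*z^2 - x^2*z - y^2*z + z
tr(b a^2 b^2) = tr(b) * tr(a^2 b^2) - tr(a^2 b) = x*y^2*z - x^2*y - y^3 - x*z + 3*y
apply: tr(a b a^2 b^2 a) = tr(a) * tr(b a^2 b^2 a) - tr(b a^2 b^2) = x^2*y*z^2 - x^3*z - 2*x*y^2*z + x^2*y + y^3 + 2*x*z - 3*y
tr(b^-1 a b a^2 b^2 a) = tr(a b a^2 b^2 a) * tr(b) - tr(a b a^2 b^2 a b) = x^2*y^2*z^2 - x^3*y*z - 2*x*y^3*z - x*y*z^3 + x^2*y^2 + x^2*z^2 + y^4 + y^2*z^2 + 3*x*y*z - x^2 - 4*y^2 - z^2 + 2
tr(a b a^2 b^2 a b a) = tr(a) * tr(b a^2 b^2 a b a) - tr(b a^2 b^2 a b) = x^2*y*z^3 - x^3*z^2 - 2*x*y^2*z^2 + x^2*y*z + y^3*z + x*z^2 - 2*y*z + x
use: tr(b a b a b a b a) = tr(b a b a) * tr(b a b a) - tr(1)   [split at repeated b] = z^4 - 4*z^2 + 2
tr(b a b a b a b) = tr(b) * tr(a b a b a b) - tr(a b a b a) = y*z^3 - x*z^2 - 2*y*z + x
tr(a b a b a b a^2 b) = tr(a) * tr(b a b a b a b a) - tr(b a b a b a b) = x*z^4 - y*z^3 - 3*x*z^2 + 2*y*z + x
use: tr(a b a b a b a^2) = tr(a) * tr(b a b a b a^2) - tr(b a b a b a) = x^2*z^3 - x*y*z^2 - 2*x^2*z - z^3 + x*y + 3*z
tr(a b a^2 b^2 a b a b) = tr(b) * tr(a b a b a b a^2 b) - tr(a b a b a b a^2) = x*y*z^4 - x^2*z^3 - y^2*z^3 - 2*x*y*z^2 + 2*x^2*z + 2*y^2*z + z^3 - 3*z
apply: tr(b^-1 a b a^2 b^2 a b a) = tr(a b a^2 b^2 a b a) * tr(b) - tr(a b a^2 b^2 a b a b) = x^2*y^2*z^3 - x^3*y*z^2 - 2*x*y^3*z^2 - x*y*z^4 + x^2*y^2*z + x^2*z^3 + y^4*z + y^2*z^3 + 3*x*y*z^2 - 2*x^2*z - 4*y^2*z - z^3 + x*y + 3*z
tr(b^-2 a b a^2 b^2 a b a) = tr(b^-1 a b a^2 b^2 a b a) * tr(b) - tr(b^-1 a b a^2 b^2 a b a b) = x^2*y^3*z^3 - x^3*y^2*z^2 - 2*x*y^4*z^2 - x*y^2*z^4 + x^2*y^3*z + y^5*z + y^3*z^3 + x^3*z^2 + 5*x*y^2*z^2 - 3*x^2*y*z - 5*y^3*z - y*z^3 + x*y^2 - x*z^2 + 5*y*z - x
apply: tr(b a^2 b^2 a b a^-1 b^-2 a) = tr(b^-2 a b a^2 b^2 a b) * tr(a) - tr(b^-2 a b a^2 b^2 a b a) = -x^2*y^3*z^3 + 2*x^3*y^2*z^2 + 2*x*y^4*z^2 + x*y^2*z^4 - x^4*y*z - 3*x^2*y^3*z - x^2*y*z^3 - y^5*z - y^3*z^3 + x^3*y^2 + x*y^4 - 4*x*y^2*z^2 + 6*x^2*y*z + 5*y^3*z + y*z^3 - x^3 - 5*x*y^2 - 5*y*z + 3*x
tr(b a b a^-1 b^-2 a^-1 b a^2 b) = tr(b a^2 b^2 a b a^-1 b^-2) * tr(a) - tr(b a^2 b^2 a b a^-1 b^-2 a) = x^2*y^3*z^3 - 3*x^3*y^2*z^2 - 2*x*y^4*z^2 - x*y^2*z^4 + 3*x^4*y*z + 4*x^2*y^3*z + 2*x^2*y*z^3 + y^5*z + y^3*z^3 - x^5 - 2*x^3*y^2 - x^3*z^2 - x*y^4 + 4*x*y^2*z^2 - 10*x^2*y*z - 5*y^3*z - y*z^3 + 5*x^3 + 5*x*y^2 + x*z^2 + 5*y*z - 5*x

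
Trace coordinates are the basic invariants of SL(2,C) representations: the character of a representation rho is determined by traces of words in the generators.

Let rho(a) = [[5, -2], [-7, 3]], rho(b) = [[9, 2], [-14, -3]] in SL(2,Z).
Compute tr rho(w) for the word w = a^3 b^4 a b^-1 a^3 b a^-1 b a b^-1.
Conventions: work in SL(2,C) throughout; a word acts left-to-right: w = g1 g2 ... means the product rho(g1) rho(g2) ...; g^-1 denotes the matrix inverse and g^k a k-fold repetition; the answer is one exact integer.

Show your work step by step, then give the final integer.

rho(a) = [[5, -2], [-7, 3]]
... * rho(a) = [[5, -2], [-7, 3]]  ->  [[39, -16], [-56, 23]]
... * rho(a) = [[5, -2], [-7, 3]]  ->  [[307, -126], [-441, 181]]
... * rho(b) = [[9, 2], [-14, -3]]  ->  [[4527, 992], [-6503, -1425]]
... * rho(b) = [[9, 2], [-14, -3]]  ->  [[26855, 6078], [-38577, -8731]]
... * rho(b) = [[9, 2], [-14, -3]]  ->  [[156603, 35476], [-224959, -50961]]
... * rho(b) = [[9, 2], [-14, -3]]  ->  [[912763, 206778], [-1311177, -297035]]
... * rho(a) = [[5, -2], [-7, 3]]  ->  [[3116369, -1205192], [-4476640, 1731249]]
... * rho(b^-1) = [[-3, -2], [14, 9]]  ->  [[-26221795, -17079466], [37667406, 24534521]]
... * rho(a) = [[5, -2], [-7, 3]]  ->  [[-11552713, 1205192], [16595383, -1731249]]
... * rho(a) = [[5, -2], [-7, 3]]  ->  [[-66199909, 26721002], [95095658, -38384513]]
... * rho(a) = [[5, -2], [-7, 3]]  ->  [[-518046559, 212562824], [744169881, -305344855]]
... * rho(b) = [[9, 2], [-14, -3]]  ->  [[-7638298567, -1673781590], [10972356899, 2404374327]]
... * rho(a^-1) = [[3, 2], [7, 5]]  ->  [[-34631366831, -23645505084], [49747690986, 33966585433]]
... * rho(b) = [[9, 2], [-14, -3]]  ->  [[19354769697, 1673781590], [-27802977188, -2404374327]]
... * rho(a) = [[5, -2], [-7, 3]]  ->  [[85057377355, -33688194624], [-122184265651, 48392831395]]
... * rho(b^-1) = [[-3, -2], [14, 9]]  ->  [[-726806856801, -473308506326], [1044052436483, 679904013857]]
tr = -726806856801 + 679904013857 = -46902842944

-46902842944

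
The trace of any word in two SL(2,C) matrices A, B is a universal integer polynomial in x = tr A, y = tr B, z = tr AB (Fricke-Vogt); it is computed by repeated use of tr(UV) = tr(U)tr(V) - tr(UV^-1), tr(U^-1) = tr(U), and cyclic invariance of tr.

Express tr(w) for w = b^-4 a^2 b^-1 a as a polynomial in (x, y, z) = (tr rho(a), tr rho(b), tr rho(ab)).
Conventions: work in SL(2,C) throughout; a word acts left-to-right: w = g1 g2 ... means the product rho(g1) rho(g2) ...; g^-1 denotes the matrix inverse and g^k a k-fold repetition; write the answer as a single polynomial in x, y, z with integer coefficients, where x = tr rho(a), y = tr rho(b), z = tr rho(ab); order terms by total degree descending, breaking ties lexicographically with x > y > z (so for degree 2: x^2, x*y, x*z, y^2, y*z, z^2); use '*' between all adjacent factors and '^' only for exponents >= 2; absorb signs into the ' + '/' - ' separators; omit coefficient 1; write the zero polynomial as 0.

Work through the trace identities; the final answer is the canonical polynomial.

tr(a^2) = tr(a) tr(a) - tr(1) = x^2 - 2
tr(a^3) = tr(a) tr(a^2) - tr(a) = x^3 - 3*x
tr(a b a) = tr(a) tr(b a) - tr(b) = x*z - y
tr(a^3 b) = tr(a) tr(a b a) - tr(a b) = x^2*z - x*y - z
tr(a^3 b^-1) = tr(a^3) tr(b) - tr(a^3 b) = x^3*y - x^2*z - 2*x*y + z
tr(a^3 b^-2) = tr(a^3 b^-1) tr(b) - tr(a^3) = x^3*y^2 - x^2*y*z - x^3 - 2*x*y^2 + y*z + 3*x
tr(a b^-3 a^2) = tr(a^3 b^-2) tr(b) - tr(a^3 b^-1) = x^3*y^3 - x^2*y^2*z - 2*x^3*y - 2*x*y^3 + x^2*z + y^2*z + 5*x*y - z
tr(b a b a) = tr(a b) tr(a b) - tr(1) = z^2 - 2
tr(b a b) = tr(b) tr(a b) - tr(a) = y*z - x
tr(a^2 b a b) = tr(a) tr(b a b a) - tr(b a b) = x*z^2 - y*z - x
tr(b^-1 a^2 b a) = tr(a^2 b a) tr(b) - tr(a^2 b a b) = x^2*y*z - x*y^2 - x*z^2 + x
tr(b^-2 a^2 b a) = tr(b^-1 a^2 b a) tr(b) - tr(b^-1 a^2 b a b) = x^2*y^2*z - x*y^3 - x*y*z^2 - x^2*z + 2*x*y + z
tr(a b^-3 a^2 b) = tr(b^-2 a^2 b a) tr(b) - tr(b^-2 a^2 b a b) = x^2*y^3*z - x*y^4 - x*y^2*z^2 - 2*x^2*y*z + 3*x*y^2 + x*z^2 + y*z - x
tr(a^2 b^-1 a b^-3) = tr(a b^-3 a^2) tr(b) - tr(a b^-3 a^2 b) = x^3*y^4 - 2*x^2*y^3*z - 2*x^3*y^2 - x*y^4 + x*y^2*z^2 + 3*x^2*y*z + y^3*z + 2*x*y^2 - x*z^2 - 2*y*z + x
tr(b^-1 a^2 b^-1 a) = tr(a b^-1 a^2) tr(b) - tr(a b^-1 a^2 b) = x^3*y^2 - 2*x^2*y*z - x*y^2 + x*z^2 + y*z - x
tr(a^2 b^-1 a b^-2) = tr(b^-1 a^2 b^-1 a) tr(b) - tr(b^-1 a^2 b^-1 a b) = x^3*y^3 - 2*x^2*y^2*z - x^3*y - x*y^3 + x*y*z^2 + x^2*z + y^2*z + x*y - z
tr(b^-4 a^2 b^-1 a) = tr(a^2 b^-1 a b^-3) tr(b) - tr(a^2 b^-1 a b^-2) = x^3*y^5 - 2*x^2*y^4*z - 3*x^3*y^3 - x*y^5 + x*y^3*z^2 + 5*x^2*y^2*z + y^4*z + x^3*y + 3*x*y^3 - 2*x*y*z^2 - x^2*z - 3*y^2*z + z

x^3*y^5 - 2*x^2*y^4*z - 3*x^3*y^3 - x*y^5 + x*y^3*z^2 + 5*x^2*y^2*z + y^4*z + x^3*y + 3*x*y^3 - 2*x*y*z^2 - x^2*z - 3*y^2*z + z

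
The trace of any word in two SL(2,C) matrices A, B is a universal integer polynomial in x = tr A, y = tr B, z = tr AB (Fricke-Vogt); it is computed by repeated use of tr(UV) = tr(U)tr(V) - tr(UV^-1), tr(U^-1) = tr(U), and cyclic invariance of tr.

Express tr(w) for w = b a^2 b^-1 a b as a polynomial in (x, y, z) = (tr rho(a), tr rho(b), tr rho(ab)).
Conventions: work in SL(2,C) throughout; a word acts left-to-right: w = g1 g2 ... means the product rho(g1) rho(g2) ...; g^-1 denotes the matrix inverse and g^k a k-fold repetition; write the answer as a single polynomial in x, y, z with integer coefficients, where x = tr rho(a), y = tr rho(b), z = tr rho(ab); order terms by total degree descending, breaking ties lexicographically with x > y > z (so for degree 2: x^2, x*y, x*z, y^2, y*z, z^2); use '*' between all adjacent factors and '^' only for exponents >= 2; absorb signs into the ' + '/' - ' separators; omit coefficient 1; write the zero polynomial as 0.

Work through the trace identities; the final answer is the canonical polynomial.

trace(b^2 a) = trace(b) * trace(a b) - trace(a) = y*z - x
next, trace(b^2) = trace(b) * trace(b) - trace(1) = y^2 - 2
and trace(a b^2 a) = trace(a) * trace(b^2 a) - trace(b^2) = x*y*z - x^2 - y^2 + 2
trace(a b^2 a^2) = trace(a) * trace(a b^2 a) - trace(a b^2) = x^2*y*z - x^3 - x*y^2 - y*z + 3*x
and trace(b a b a) = trace(a b) * trace(a b) - trace(1) = z^2 - 2
next, trace(a^2 b a b) = trace(a) * trace(b a b a) - trace(b a b) = x*z^2 - y*z - x
next, trace(b a^2) = trace(a) * trace(b a) - trace(b) = x*z - y
trace(a^2 b a) = trace(a) * trace(b a^2) - trace(b a) = x^2*z - x*y - z
trace(a b^2 a^2 b) = trace(b) * trace(a^2 b a b) - trace(a^2 b a) = x*y*z^2 - x^2*z - y^2*z + z
and trace(b a^2 b^-1 a b) = trace(a b^2 a^2) * trace(b) - trace(a b^2 a^2 b) = x^2*y^2*z - x^3*y - x*y^3 - x*y*z^2 + x^2*z + 3*x*y - z

x^2*y^2*z - x^3*y - x*y^3 - x*y*z^2 + x^2*z + 3*x*y - z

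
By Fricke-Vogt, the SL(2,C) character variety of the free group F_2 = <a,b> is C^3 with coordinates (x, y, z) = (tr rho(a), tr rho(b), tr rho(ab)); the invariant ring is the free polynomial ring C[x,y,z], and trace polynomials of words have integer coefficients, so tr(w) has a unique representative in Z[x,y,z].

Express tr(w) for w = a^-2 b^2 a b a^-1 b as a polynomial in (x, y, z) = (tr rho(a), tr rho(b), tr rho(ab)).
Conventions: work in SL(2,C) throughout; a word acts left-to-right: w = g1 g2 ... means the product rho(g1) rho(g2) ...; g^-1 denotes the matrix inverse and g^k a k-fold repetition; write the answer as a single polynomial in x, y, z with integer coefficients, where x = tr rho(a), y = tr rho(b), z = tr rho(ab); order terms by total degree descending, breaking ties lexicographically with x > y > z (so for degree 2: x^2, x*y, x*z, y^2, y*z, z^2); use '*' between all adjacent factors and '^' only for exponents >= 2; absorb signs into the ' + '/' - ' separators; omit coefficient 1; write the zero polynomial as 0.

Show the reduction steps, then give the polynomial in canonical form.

tr(a b^2) = tr(b) * tr(a b) - tr(a) = y*z - x
apply: tr(b^2 a b) = tr(b) * tr(a b^2) - tr(a b) = y^2*z - x*y - z
tr(b^2 a b^2) = tr(b) * tr(b^2 a b) - tr(b^2 a) = y^3*z - x*y^2 - 2*y*z + x
tr(a b a b) = tr(b a) * tr(b a) - tr(1)   [split at repeated b] = z^2 - 2
apply: tr(a b a) = tr(a) * tr(b a) - tr(b) = x*z - y
tr(a b^2 a b) = tr(b) * tr(a b a b) - tr(a b a) = y*z^2 - x*z - y
tr(a^2) = tr(a) * tr(a) - tr(1) = x^2 - 2
use: tr(a b^2 a) = tr(b) * tr(a^2 b) - tr(a^2) = x*y*z - x^2 - y^2 + 2
tr(b^2 a b^2 a) = tr(b) * tr(a b^2 a b) - tr(a b^2 a) = y^2*z^2 - 2*x*y*z + x^2 - 2
tr(a^-1 b^2 a b^2) = tr(b^2 a b^2) * tr(a) - tr(b^2 a b^2 a) = x*y^3*z - x^2*y^2 - y^2*z^2 + 2
tr(b a^-2 b^2 a b) = tr(a^-1 b^2 a b^2) * tr(a) - tr(a^-1 b^2 a b^2 a) = x^2*y^3*z - x^3*y^2 - x*y^2*z^2 - y^3*z + x*y^2 + 2*y*z + x
apply: tr(b^2 a b a b) = tr(b) * tr(a b a b^2) - tr(a b a b) = y^2*z^2 - x*y*z - y^2 - z^2 + 2
tr(a b a b a b) = tr(b a b a) * tr(b a) - tr(a b)   [split at repeated b] = z^3 - 3*z
tr(a b a b a) = tr(a) * tr(b a b a) - tr(b a b) = x*z^2 - y*z - x
apply: tr(b^2 a b a b a) = tr(b) * tr(a b a b a b) - tr(a b a b a) = y*z^3 - x*z^2 - 2*y*z + x
tr(a^-1 b^2 a b a b) = tr(b^2 a b a b) * tr(a) - tr(b^2 a b a b a) = x*y^2*z^2 - x^2*y*z - y*z^3 - x*y^2 + 2*y*z + x
tr(b a^-2 b^2 a b a) = tr(a^-1 b^2 a b a b) * tr(a) - tr(a^-1 b^2 a b a b a) = x^2*y^2*z^2 - x^3*y*z - x*y*z^3 - x^2*y^2 - y^2*z^2 + 3*x*y*z + x^2 + y^2 + z^2 - 2
tr(a^-2 b^2 a b a^-1 b) = tr(b a^-2 b^2 a b) * tr(a) - tr(b a^-2 b^2 a b a) = x^3*y^3*z - x^4*y^2 - 2*x^2*y^2*z^2 + x^3*y*z - x*y^3*z + x*y*z^3 + 2*x^2*y^2 + y^2*z^2 - x*y*z - y^2 - z^2 + 2

x^3*y^3*z - x^4*y^2 - 2*x^2*y^2*z^2 + x^3*y*z - x*y^3*z + x*y*z^3 + 2*x^2*y^2 + y^2*z^2 - x*y*z - y^2 - z^2 + 2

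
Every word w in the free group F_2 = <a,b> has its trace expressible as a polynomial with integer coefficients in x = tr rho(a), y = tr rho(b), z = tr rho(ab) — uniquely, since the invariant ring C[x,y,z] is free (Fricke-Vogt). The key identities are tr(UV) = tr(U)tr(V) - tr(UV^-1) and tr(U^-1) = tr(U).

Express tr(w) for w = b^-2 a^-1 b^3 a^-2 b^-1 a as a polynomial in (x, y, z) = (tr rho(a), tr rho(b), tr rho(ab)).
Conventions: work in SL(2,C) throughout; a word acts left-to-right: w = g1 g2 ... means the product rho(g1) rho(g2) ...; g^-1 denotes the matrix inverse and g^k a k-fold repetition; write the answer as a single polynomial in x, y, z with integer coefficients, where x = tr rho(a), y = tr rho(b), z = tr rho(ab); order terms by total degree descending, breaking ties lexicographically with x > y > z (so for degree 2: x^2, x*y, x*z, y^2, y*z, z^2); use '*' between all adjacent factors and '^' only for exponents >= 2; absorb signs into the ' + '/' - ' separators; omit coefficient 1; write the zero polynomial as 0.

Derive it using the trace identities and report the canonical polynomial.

tr(a^2 b) = tr(a) * tr(b a) - tr(b)  (reduce the a square) = x*z - y
so tr(a^2) = tr(a) * tr(a) - tr(1)  (reduce the a square) = x^2 - 2
tr(a b^2 a) = tr(b) * tr(a^2 b) - tr(a^2)  (reduce the b square) = x*y*z - x^2 - y^2 + 2
so tr(a b a b) = tr(b a) * tr(b a) - tr(1)  (split on b) = z^2 - 2
reduce: tr(a b^2 a b) = tr(b) * tr(a b a b) - tr(a b a)  (reduce the b square) = y*z^2 - x*z - y
tr(b^-1 a b^2 a) = tr(a b^2 a) * tr(b) - tr(a b^2 a b)  (eliminate b^-1) = x*y^2*z - x^2*y - y^3 - y*z^2 + x*z + 3*y
reduce: tr(b^2 a^-1 b^-1 a) = tr(b^-1 a b^2) * tr(a) - tr(b^-1 a b^2 a)  (eliminate a^-1) = -x*y^2*z + x^2*y + y^3 + y*z^2 - 3*y
tr(a b^2) = tr(b) * tr(a b) - tr(a)  (reduce the b square) = y*z - x
reduce: tr(b^3 a) = tr(b) * tr(a b^2) - tr(a b)  (reduce the b square) = y^2*z - x*y - z
tr(b^2) = tr(b) * tr(b) - tr(1)  (reduce the b square) = y^2 - 2
so tr(b^3) = tr(b) * tr(b^2) - tr(b)  (reduce the b square) = y^3 - 3*y
tr(b^2 a^2 b) = tr(a) * tr(b^3 a) - tr(b^3)  (reduce the a square) = x*y^2*z - x^2*y - y^3 - x*z + 3*y
tr(b a^2 b^3) = tr(b) * tr(b^2 a^2 b) - tr(b^2 a^2)  (reduce the b square) = x*y^3*z - x^2*y^2 - y^4 - 2*x*y*z + x^2 + 4*y^2 - 2
reduce: tr(a b a^2 b^2) = tr(a) * tr(b^2 a b a) - tr(b^2 a b)  (reduce the a square) = x*y*z^2 - x^2*z - y^2*z + z
tr(a b a^2 b) = tr(a) * tr(b a b a) - tr(b a b)  (reduce the a square) = x*z^2 - y*z - x
tr(b a^2 b^3 a) = tr(b) * tr(a b a^2 b^2) - tr(a b a^2 b)  (reduce the b square) = x*y^2*z^2 - x^2*y*z - y^3*z - x*z^2 + 2*y*z + x
tr(a b^3 a^-1 b a) = tr(b a^2 b^3) * tr(a) - tr(b a^2 b^3 a)  (eliminate a^-1) = x^2*y^3*z - x^3*y^2 - x*y^4 - x*y^2*z^2 - x^2*y*z + y^3*z + x^3 + 4*x*y^2 + x*z^2 - 2*y*z - 3*x
so tr(b^2 a b a b) = tr(b) * tr(b a b a b) - tr(b a b a)  (reduce the b square) = y^2*z^2 - x*y*z - y^2 - z^2 + 2
tr(b a b a b^3) = tr(b) * tr(b^2 a b a b) - tr(b^2 a b a)  (reduce the b square) = y^3*z^2 - x*y^2*z - y^3 - 2*y*z^2 + x*z + 3*y
so tr(a b a b a b) = tr(a b) * tr(a b a b) - tr(a^-1 b^-1)  (split on a) = z^3 - 3*z
so tr(a b a b a b^2) = tr(b) * tr(a b a b a b) - tr(a b a b a)  (reduce the b square) = y*z^3 - x*z^2 - 2*y*z + x
so tr(b a b a b^3 a) = tr(b) * tr(a b a b a b^2) - tr(a b a b a b)  (reduce the b square) = y^2*z^3 - x*y*z^2 - 2*y^2*z - z^3 + x*y + 3*z
tr(a b^3 a^-1 b a b) = tr(b a b a b^3) * tr(a) - tr(b a b a b^3 a)  (eliminate a^-1) = x*y^3*z^2 - x^2*y^2*z - y^2*z^3 - x*y^3 - x*y*z^2 + x^2*z + 2*y^2*z + z^3 + 2*x*y - 3*z
reduce: tr(a b^-1 a b^3 a^-1 b) = tr(a b^3 a^-1 b a) * tr(b) - tr(a b^3 a^-1 b a b)  (eliminate b^-1) = x^2*y^4*z - x^3*y^3 - x*y^5 - 2*x*y^3*z^2 + y^4*z + y^2*z^3 + x^3*y + 5*x*y^3 + 2*x*y*z^2 - x^2*z - 4*y^2*z - z^3 - 5*x*y + 3*z
so tr(b^3 a^-1 b^-1 a b^-1 a) = tr(a b^-1 a b^3 a^-1) * tr(b) - tr(a b^-1 a b^3 a^-1 b)  (eliminate b^-1) = -x^2*y^4*z + x^3*y^3 + x*y^5 + 2*x*y^3*z^2 - y^4*z - y^2*z^3 - x^3*y - 5*x*y^3 - 2*x*y*z^2 + x^2*z + 5*y^2*z + z^3 + 4*x*y - 3*z
tr(b^-1 a^-1 b^3 a^-1 b^-1 a) = tr(b^3 a^-1 b^-1 a b^-1) * tr(a) - tr(b^3 a^-1 b^-1 a b^-1 a)  (eliminate a^-1) = x^2*y^4*z - x^3*y^3 - x*y^5 - 2*x*y^3*z^2 - x^2*y^2*z + y^4*z + y^2*z^3 + 2*x^3*y + 6*x*y^3 + 3*x*y*z^2 - x^2*z - 5*y^2*z - z^3 - 7*x*y + 3*z
tr(b^2 a^-1) = tr(b^2) * tr(a) - tr(b^2 a)  (eliminate a^-1) = x*y^2 - y*z - x
tr(a^-1 b^-1 a b^-2 a^-1 b^3) = tr(b^-1 a^-1 b^3 a^-1 b^-1 a) * tr(b) - tr(b^-1 a^-1 b^3 a^-1 b^-1 a b)  (eliminate b^-1) = x^2*y^5*z - x^3*y^4 - x*y^6 - 2*x*y^4*z^2 - x^2*y^3*z + y^5*z + y^3*z^3 + 2*x^3*y^2 + 6*x*y^4 + 3*x*y^2*z^2 - x^2*y*z - 5*y^3*z - y*z^3 - 8*x*y^2 + 4*y*z + x
tr(a^-1 b^2 a b) = tr(b^2 a b) * tr(a) - tr(b^2 a b a)  (eliminate a^-1) = x*y^2*z - x^2*y - y*z^2 + y
tr(b^-1 a^-1 b^2 a) = tr(a^-1 b^2 a) * tr(b) - tr(a^-1 b^2 a b)  (eliminate b^-1) = -x*y^2*z + x^2*y + y^3 + y*z^2 - 3*y
tr(a b^-2 a^-1 b^2) = tr(b^-1 a^-1 b^2 a) * tr(b) - tr(b^-1 a^-1 b^2 a b)  (eliminate b^-1) = -x*y^3*z + x^2*y^2 + y^4 + y^2*z^2 - 4*y^2 + 2
so tr(b^-2 a^-1 b^3 a^-2 b^-1 a) = tr(a^-1 b^-1 a b^-2 a^-1 b^3) * tr(a) - tr(a^-1 b^-1 a b^-2 a^-1 b^3 a)  (eliminate a^-1) = x^3*y^5*z - x^4*y^4 - x^2*y^6 - 2*x^2*y^4*z^2 - x^3*y^3*z + x*y^5*z + x*y^3*z^3 + 2*x^4*y^2 + 6*x^2*y^4 + 3*x^2*y^2*z^2 - x^3*y*z - 4*x*y^3*z - x*y*z^3 - 9*x^2*y^2 - y^4 - y^2*z^2 + 4*x*y*z + x^2 + 4*y^2 - 2

x^3*y^5*z - x^4*y^4 - x^2*y^6 - 2*x^2*y^4*z^2 - x^3*y^3*z + x*y^5*z + x*y^3*z^3 + 2*x^4*y^2 + 6*x^2*y^4 + 3*x^2*y^2*z^2 - x^3*y*z - 4*x*y^3*z - x*y*z^3 - 9*x^2*y^2 - y^4 - y^2*z^2 + 4*x*y*z + x^2 + 4*y^2 - 2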